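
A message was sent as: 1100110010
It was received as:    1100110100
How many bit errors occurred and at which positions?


XOR: 0000000110

2 error(s) at position(s): 7, 8


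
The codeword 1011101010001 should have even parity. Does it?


Number of 1s: 7

No, parity error (7 ones)


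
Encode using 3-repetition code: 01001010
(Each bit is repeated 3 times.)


Each bit -> 3 copies

000111000000111000111000


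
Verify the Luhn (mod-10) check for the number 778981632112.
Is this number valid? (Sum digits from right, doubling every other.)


Luhn sum = 51
51 mod 10 = 1

Invalid (Luhn sum mod 10 = 1)


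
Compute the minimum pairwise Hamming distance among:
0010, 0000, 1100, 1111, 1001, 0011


Comparing all pairs, minimum distance: 1
Can detect 0 errors, correct 0 errors

1


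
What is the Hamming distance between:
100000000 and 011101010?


XOR: 111101010
Count of 1s: 6

6


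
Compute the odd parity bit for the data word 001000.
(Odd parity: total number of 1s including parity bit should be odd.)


Number of 1s in data: 1
Parity bit: 0

0


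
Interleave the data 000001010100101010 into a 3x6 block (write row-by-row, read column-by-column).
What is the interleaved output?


Matrix:
  000001
  010100
  101010
Read columns: 001010001010001100

001010001010001100


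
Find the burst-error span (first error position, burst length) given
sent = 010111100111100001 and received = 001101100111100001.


XOR: 011010000000000000

Burst at position 1, length 4


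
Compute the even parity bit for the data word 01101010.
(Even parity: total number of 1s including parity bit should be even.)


Number of 1s in data: 4
Parity bit: 0

0


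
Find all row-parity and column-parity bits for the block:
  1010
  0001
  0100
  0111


Row parities: 0111
Column parities: 1000

Row P: 0111, Col P: 1000, Corner: 1


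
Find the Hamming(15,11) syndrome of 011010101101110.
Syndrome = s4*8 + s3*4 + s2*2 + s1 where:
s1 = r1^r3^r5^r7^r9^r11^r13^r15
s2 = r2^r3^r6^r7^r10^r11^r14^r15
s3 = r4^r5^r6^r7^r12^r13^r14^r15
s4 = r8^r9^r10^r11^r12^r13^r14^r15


s1=1, s2=1, s3=1, s4=1

Syndrome = 15 (error at position 15)


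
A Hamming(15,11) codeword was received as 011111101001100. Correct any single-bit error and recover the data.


Syndrome = 9: error at position 9

Data: 11110001100 (corrected bit 9)


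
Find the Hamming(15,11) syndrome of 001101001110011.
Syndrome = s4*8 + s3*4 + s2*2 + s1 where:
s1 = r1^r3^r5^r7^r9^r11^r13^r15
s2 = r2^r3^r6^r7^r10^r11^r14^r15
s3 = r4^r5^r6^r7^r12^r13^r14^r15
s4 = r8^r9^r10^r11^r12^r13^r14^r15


s1=0, s2=0, s3=0, s4=1

Syndrome = 8 (error at position 8)


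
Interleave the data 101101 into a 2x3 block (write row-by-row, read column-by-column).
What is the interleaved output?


Matrix:
  101
  101
Read columns: 110011

110011


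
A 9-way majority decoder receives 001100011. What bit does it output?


Ones: 4 out of 9
Threshold: 5

0 (4/9 voted 1)


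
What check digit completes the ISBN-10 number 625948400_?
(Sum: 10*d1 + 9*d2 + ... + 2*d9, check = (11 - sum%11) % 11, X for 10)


Weighted sum: 261
261 mod 11 = 8

Check digit: 3


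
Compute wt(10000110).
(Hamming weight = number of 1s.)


Counting 1s in 10000110

3


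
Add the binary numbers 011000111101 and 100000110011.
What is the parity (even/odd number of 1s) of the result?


011000111101 = 1597
100000110011 = 2099
Sum = 3696 = 111001110000
1s count = 6

even parity (6 ones in 111001110000)


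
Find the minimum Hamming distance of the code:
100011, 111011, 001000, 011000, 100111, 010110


Comparing all pairs, minimum distance: 1
Can detect 0 errors, correct 0 errors

1


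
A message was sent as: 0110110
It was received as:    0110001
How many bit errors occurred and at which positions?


XOR: 0000111

3 error(s) at position(s): 4, 5, 6


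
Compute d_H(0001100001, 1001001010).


XOR: 1000101011
Count of 1s: 5

5


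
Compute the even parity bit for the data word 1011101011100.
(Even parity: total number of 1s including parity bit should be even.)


Number of 1s in data: 8
Parity bit: 0

0


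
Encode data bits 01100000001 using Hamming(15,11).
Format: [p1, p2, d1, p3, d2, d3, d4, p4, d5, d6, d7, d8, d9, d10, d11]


Parity bits: p1=0, p2=0, p3=1, p4=1

000111010000001


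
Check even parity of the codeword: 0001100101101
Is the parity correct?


Number of 1s: 6

Yes, parity is correct (6 ones)


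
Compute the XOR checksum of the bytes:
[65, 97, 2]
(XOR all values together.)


XOR chain: 65 ^ 97 ^ 2 = 34

34


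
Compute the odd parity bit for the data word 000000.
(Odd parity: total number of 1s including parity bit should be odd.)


Number of 1s in data: 0
Parity bit: 1

1


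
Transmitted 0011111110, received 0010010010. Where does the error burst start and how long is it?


XOR: 0001101100

Burst at position 3, length 5


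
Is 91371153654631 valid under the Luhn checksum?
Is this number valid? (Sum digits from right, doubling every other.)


Luhn sum = 59
59 mod 10 = 9

Invalid (Luhn sum mod 10 = 9)


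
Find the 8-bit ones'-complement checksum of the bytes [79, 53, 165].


Sum = 297 mod 256 = 41
Complement = 214

214


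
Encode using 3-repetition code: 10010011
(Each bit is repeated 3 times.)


Each bit -> 3 copies

111000000111000000111111


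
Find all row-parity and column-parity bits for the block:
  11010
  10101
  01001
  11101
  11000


Row parities: 11000
Column parities: 00011

Row P: 11000, Col P: 00011, Corner: 0


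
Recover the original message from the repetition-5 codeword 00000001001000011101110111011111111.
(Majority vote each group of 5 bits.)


Groups: 00000, 00100, 10000, 11101, 11011, 10111, 11111
Majority votes: 0001111

0001111


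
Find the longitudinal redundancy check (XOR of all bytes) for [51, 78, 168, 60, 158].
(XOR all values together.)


XOR chain: 51 ^ 78 ^ 168 ^ 60 ^ 158 = 119

119


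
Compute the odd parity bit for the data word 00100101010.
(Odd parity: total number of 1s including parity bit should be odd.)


Number of 1s in data: 4
Parity bit: 1

1


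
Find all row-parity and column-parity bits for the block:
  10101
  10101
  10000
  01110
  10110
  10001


Row parities: 111110
Column parities: 11001

Row P: 111110, Col P: 11001, Corner: 1


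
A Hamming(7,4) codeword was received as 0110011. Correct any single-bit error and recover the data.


Syndrome = 0: no error detected

Data: 1011 (no errors)


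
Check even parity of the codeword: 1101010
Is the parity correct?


Number of 1s: 4

Yes, parity is correct (4 ones)


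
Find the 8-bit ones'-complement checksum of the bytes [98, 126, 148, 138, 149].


Sum = 659 mod 256 = 147
Complement = 108

108


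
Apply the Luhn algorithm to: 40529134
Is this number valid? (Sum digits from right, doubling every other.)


Luhn sum = 31
31 mod 10 = 1

Invalid (Luhn sum mod 10 = 1)


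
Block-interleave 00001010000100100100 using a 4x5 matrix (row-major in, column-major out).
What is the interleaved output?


Matrix:
  00001
  01000
  01001
  00100
Read columns: 00000110000100001010

00000110000100001010


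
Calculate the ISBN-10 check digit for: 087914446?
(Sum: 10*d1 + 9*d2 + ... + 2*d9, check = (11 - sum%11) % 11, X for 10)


Weighted sum: 257
257 mod 11 = 4

Check digit: 7


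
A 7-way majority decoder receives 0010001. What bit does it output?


Ones: 2 out of 7
Threshold: 4

0 (2/7 voted 1)


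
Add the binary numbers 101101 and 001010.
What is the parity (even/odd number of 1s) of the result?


101101 = 45
001010 = 10
Sum = 55 = 110111
1s count = 5

odd parity (5 ones in 110111)


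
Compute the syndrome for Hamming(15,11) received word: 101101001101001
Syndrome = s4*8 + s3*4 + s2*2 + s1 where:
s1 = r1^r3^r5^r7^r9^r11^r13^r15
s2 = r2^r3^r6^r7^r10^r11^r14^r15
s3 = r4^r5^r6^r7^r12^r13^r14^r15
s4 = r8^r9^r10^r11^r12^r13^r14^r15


s1=0, s2=0, s3=0, s4=0

Syndrome = 0 (no error)


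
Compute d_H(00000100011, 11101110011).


XOR: 11101010000
Count of 1s: 5

5


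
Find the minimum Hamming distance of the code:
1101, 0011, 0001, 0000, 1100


Comparing all pairs, minimum distance: 1
Can detect 0 errors, correct 0 errors

1


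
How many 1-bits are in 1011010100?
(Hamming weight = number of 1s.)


Counting 1s in 1011010100

5


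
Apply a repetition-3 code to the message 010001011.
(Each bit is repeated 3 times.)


Each bit -> 3 copies

000111000000000111000111111


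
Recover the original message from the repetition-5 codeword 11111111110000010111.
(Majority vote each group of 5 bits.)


Groups: 11111, 11111, 00000, 10111
Majority votes: 1101

1101


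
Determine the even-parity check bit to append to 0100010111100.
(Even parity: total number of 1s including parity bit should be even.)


Number of 1s in data: 6
Parity bit: 0

0


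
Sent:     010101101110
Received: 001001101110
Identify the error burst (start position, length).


XOR: 011100000000

Burst at position 1, length 3


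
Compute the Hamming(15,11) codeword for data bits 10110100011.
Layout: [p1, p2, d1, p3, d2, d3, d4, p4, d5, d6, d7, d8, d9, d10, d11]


Parity bits: p1=1, p2=0, p3=0, p4=1

101001110100011


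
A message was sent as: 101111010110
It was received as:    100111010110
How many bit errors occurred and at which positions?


XOR: 001000000000

1 error(s) at position(s): 2


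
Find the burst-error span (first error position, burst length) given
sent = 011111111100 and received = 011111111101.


XOR: 000000000001

Burst at position 11, length 1


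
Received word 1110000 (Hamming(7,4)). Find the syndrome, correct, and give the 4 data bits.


Syndrome = 0: no error detected

Data: 1000 (no errors)


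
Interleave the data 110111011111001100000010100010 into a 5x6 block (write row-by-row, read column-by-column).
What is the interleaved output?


Matrix:
  110111
  011111
  001100
  000010
  100010
Read columns: 100011100001100111001101111000

100011100001100111001101111000


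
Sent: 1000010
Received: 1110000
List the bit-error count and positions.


XOR: 0110010

3 error(s) at position(s): 1, 2, 5


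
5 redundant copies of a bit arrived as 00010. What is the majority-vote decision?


Ones: 1 out of 5
Threshold: 3

0 (1/5 voted 1)


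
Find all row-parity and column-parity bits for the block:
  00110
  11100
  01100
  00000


Row parities: 0100
Column parities: 10110

Row P: 0100, Col P: 10110, Corner: 1


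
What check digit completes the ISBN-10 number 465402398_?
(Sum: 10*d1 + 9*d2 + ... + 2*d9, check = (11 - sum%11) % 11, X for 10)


Weighted sum: 227
227 mod 11 = 7

Check digit: 4


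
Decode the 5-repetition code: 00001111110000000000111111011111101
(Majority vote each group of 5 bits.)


Groups: 00001, 11111, 00000, 00000, 11111, 10111, 11101
Majority votes: 0100111

0100111


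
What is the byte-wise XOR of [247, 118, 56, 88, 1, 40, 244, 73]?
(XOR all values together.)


XOR chain: 247 ^ 118 ^ 56 ^ 88 ^ 1 ^ 40 ^ 244 ^ 73 = 117

117


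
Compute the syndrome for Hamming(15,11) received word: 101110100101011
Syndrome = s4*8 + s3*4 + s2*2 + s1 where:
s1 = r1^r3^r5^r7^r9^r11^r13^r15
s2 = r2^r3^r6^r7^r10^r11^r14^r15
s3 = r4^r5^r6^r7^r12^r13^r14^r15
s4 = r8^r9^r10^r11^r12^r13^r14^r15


s1=1, s2=1, s3=0, s4=0

Syndrome = 3 (error at position 3)


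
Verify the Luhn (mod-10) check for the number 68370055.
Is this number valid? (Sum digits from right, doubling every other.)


Luhn sum = 30
30 mod 10 = 0

Valid (Luhn sum mod 10 = 0)


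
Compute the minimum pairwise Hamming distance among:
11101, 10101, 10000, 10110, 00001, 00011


Comparing all pairs, minimum distance: 1
Can detect 0 errors, correct 0 errors

1


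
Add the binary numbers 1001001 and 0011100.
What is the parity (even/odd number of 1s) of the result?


1001001 = 73
0011100 = 28
Sum = 101 = 1100101
1s count = 4

even parity (4 ones in 1100101)


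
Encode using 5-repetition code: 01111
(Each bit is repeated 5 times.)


Each bit -> 5 copies

0000011111111111111111111


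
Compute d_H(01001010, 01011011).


XOR: 00010001
Count of 1s: 2

2


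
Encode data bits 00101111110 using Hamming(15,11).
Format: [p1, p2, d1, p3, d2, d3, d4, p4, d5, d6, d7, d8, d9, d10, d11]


Parity bits: p1=1, p2=0, p3=0, p4=0

100001001111110


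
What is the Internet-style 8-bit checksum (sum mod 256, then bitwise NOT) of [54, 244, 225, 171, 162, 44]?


Sum = 900 mod 256 = 132
Complement = 123

123


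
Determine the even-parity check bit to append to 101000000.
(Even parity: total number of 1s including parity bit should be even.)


Number of 1s in data: 2
Parity bit: 0

0


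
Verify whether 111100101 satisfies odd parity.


Number of 1s: 6

No, parity error (6 ones)


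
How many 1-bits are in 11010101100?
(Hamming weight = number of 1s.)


Counting 1s in 11010101100

6


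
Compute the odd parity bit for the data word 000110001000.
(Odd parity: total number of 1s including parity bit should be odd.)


Number of 1s in data: 3
Parity bit: 0

0


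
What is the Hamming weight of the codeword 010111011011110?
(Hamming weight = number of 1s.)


Counting 1s in 010111011011110

10


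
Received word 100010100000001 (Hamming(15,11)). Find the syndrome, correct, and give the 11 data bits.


Syndrome = 12: error at position 12

Data: 01010001001 (corrected bit 12)


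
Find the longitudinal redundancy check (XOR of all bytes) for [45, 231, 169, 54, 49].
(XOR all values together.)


XOR chain: 45 ^ 231 ^ 169 ^ 54 ^ 49 = 100

100


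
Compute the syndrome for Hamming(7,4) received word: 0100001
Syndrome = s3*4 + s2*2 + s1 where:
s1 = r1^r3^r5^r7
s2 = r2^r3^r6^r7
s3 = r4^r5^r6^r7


s1=1, s2=0, s3=1

Syndrome = 5 (error at position 5)


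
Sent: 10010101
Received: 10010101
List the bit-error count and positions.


XOR: 00000000

0 errors (received matches sent)


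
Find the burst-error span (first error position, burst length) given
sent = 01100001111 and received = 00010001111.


XOR: 01110000000

Burst at position 1, length 3


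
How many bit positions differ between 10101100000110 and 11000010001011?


XOR: 01101110001101
Count of 1s: 8

8


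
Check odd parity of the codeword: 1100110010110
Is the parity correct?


Number of 1s: 7

Yes, parity is correct (7 ones)


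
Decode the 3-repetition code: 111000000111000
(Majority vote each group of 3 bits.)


Groups: 111, 000, 000, 111, 000
Majority votes: 10010

10010


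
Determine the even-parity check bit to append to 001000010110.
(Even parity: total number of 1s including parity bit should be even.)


Number of 1s in data: 4
Parity bit: 0

0


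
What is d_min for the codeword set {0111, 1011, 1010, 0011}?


Comparing all pairs, minimum distance: 1
Can detect 0 errors, correct 0 errors

1


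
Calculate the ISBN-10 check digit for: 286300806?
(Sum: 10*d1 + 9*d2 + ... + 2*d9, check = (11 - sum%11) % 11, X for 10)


Weighted sum: 205
205 mod 11 = 7

Check digit: 4


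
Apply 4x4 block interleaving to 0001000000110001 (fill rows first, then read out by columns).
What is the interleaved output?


Matrix:
  0001
  0000
  0011
  0001
Read columns: 0000000000101011

0000000000101011


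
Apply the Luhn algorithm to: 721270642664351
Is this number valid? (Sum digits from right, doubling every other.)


Luhn sum = 61
61 mod 10 = 1

Invalid (Luhn sum mod 10 = 1)


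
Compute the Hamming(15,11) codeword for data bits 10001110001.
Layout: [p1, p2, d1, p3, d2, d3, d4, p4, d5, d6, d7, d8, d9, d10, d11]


Parity bits: p1=0, p2=0, p3=1, p4=0

001100001110001


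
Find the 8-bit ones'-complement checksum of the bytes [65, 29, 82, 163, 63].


Sum = 402 mod 256 = 146
Complement = 109

109


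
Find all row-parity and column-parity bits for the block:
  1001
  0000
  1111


Row parities: 000
Column parities: 0110

Row P: 000, Col P: 0110, Corner: 0


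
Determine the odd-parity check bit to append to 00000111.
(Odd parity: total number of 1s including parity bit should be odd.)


Number of 1s in data: 3
Parity bit: 0

0


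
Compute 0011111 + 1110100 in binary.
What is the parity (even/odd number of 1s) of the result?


0011111 = 31
1110100 = 116
Sum = 147 = 10010011
1s count = 4

even parity (4 ones in 10010011)


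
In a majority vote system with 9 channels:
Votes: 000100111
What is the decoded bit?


Ones: 4 out of 9
Threshold: 5

0 (4/9 voted 1)


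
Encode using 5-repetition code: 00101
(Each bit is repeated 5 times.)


Each bit -> 5 copies

0000000000111110000011111


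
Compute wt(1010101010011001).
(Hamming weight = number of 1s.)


Counting 1s in 1010101010011001

8


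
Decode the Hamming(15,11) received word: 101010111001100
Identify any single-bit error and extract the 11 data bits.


Syndrome = 0: no error detected

Data: 11011001100 (no errors)


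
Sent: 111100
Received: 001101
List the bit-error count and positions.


XOR: 110001

3 error(s) at position(s): 0, 1, 5


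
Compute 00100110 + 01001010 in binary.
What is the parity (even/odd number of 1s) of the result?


00100110 = 38
01001010 = 74
Sum = 112 = 1110000
1s count = 3

odd parity (3 ones in 1110000)


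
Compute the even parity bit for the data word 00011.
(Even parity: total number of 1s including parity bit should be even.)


Number of 1s in data: 2
Parity bit: 0

0


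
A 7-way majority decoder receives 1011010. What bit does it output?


Ones: 4 out of 7
Threshold: 4

1 (4/7 voted 1)


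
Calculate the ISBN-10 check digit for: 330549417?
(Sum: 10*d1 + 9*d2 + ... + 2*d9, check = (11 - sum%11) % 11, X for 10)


Weighted sum: 194
194 mod 11 = 7

Check digit: 4


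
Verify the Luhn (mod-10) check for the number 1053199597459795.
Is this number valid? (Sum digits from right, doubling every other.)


Luhn sum = 90
90 mod 10 = 0

Valid (Luhn sum mod 10 = 0)


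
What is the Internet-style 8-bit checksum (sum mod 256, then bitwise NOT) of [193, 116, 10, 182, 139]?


Sum = 640 mod 256 = 128
Complement = 127

127


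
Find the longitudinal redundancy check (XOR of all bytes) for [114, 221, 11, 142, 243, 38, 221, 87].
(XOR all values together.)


XOR chain: 114 ^ 221 ^ 11 ^ 142 ^ 243 ^ 38 ^ 221 ^ 87 = 117

117


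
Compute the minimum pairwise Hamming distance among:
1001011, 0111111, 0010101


Comparing all pairs, minimum distance: 3
Can detect 2 errors, correct 1 errors

3


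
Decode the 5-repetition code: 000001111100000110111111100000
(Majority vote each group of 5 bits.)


Groups: 00000, 11111, 00000, 11011, 11111, 00000
Majority votes: 010110

010110


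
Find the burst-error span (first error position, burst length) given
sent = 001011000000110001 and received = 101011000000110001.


XOR: 100000000000000000

Burst at position 0, length 1


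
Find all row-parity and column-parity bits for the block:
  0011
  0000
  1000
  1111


Row parities: 0010
Column parities: 0100

Row P: 0010, Col P: 0100, Corner: 1


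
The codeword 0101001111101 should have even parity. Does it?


Number of 1s: 8

Yes, parity is correct (8 ones)


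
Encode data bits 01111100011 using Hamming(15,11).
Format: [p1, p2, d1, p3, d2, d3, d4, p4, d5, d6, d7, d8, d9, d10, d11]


Parity bits: p1=0, p2=1, p3=1, p4=0

010111101100011


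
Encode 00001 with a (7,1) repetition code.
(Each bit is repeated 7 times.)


Each bit -> 7 copies

00000000000000000000000000001111111


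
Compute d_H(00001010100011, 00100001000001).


XOR: 00101011100010
Count of 1s: 6

6


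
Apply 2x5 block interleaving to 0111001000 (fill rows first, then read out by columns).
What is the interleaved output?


Matrix:
  01110
  01000
Read columns: 0011101000

0011101000


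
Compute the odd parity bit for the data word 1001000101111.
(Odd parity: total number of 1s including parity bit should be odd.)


Number of 1s in data: 7
Parity bit: 0

0


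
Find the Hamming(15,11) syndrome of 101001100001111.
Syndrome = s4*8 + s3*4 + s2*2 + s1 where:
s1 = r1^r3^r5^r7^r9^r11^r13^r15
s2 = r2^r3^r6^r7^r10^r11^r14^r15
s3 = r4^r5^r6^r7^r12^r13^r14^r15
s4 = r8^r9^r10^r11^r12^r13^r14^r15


s1=1, s2=1, s3=0, s4=0

Syndrome = 3 (error at position 3)


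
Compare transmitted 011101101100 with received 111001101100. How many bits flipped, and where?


XOR: 100100000000

2 error(s) at position(s): 0, 3


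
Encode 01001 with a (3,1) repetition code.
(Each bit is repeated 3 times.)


Each bit -> 3 copies

000111000000111


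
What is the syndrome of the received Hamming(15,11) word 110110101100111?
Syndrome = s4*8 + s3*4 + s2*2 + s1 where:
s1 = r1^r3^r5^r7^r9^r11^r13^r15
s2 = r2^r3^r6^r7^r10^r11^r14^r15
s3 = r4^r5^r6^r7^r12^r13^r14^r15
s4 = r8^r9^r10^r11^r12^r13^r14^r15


s1=0, s2=1, s3=0, s4=1

Syndrome = 10 (error at position 10)


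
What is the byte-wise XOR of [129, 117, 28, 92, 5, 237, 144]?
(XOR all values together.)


XOR chain: 129 ^ 117 ^ 28 ^ 92 ^ 5 ^ 237 ^ 144 = 204

204


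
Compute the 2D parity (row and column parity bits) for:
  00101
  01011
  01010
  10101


Row parities: 0101
Column parities: 10001

Row P: 0101, Col P: 10001, Corner: 0


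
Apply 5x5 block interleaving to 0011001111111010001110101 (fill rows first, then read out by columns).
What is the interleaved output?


Matrix:
  00110
  01111
  11101
  00011
  10101
Read columns: 0010101100111011101001111

0010101100111011101001111


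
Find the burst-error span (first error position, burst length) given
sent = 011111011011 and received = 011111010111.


XOR: 000000001100

Burst at position 8, length 2


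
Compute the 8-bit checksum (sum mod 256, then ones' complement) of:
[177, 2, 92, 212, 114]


Sum = 597 mod 256 = 85
Complement = 170

170


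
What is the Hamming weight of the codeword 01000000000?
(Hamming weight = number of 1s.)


Counting 1s in 01000000000

1


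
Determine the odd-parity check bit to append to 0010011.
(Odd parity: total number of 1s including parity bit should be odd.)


Number of 1s in data: 3
Parity bit: 0

0


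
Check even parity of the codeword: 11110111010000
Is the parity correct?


Number of 1s: 8

Yes, parity is correct (8 ones)


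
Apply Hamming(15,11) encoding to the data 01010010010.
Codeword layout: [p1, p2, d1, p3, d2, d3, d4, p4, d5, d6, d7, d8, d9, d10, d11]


Parity bits: p1=1, p2=1, p3=1, p4=0

110110100010010


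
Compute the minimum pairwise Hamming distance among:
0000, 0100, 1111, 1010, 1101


Comparing all pairs, minimum distance: 1
Can detect 0 errors, correct 0 errors

1


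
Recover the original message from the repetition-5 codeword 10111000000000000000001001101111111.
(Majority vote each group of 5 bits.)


Groups: 10111, 00000, 00000, 00000, 00100, 11011, 11111
Majority votes: 1000011

1000011


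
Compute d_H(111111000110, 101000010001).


XOR: 010111010111
Count of 1s: 8

8


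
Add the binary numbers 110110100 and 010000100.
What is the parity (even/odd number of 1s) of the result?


110110100 = 436
010000100 = 132
Sum = 568 = 1000111000
1s count = 4

even parity (4 ones in 1000111000)


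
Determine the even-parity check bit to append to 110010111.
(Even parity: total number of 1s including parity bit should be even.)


Number of 1s in data: 6
Parity bit: 0

0


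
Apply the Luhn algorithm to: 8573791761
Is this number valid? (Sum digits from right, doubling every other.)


Luhn sum = 47
47 mod 10 = 7

Invalid (Luhn sum mod 10 = 7)


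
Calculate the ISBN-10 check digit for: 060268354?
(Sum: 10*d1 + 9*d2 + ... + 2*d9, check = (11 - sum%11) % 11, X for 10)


Weighted sum: 179
179 mod 11 = 3

Check digit: 8


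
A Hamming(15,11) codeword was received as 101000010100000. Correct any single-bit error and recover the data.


Syndrome = 0: no error detected

Data: 10000100000 (no errors)


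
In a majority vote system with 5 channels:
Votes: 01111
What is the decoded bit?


Ones: 4 out of 5
Threshold: 3

1 (4/5 voted 1)


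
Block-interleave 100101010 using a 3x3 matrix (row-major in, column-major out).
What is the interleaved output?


Matrix:
  100
  101
  010
Read columns: 110001010

110001010


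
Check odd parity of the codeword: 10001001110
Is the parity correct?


Number of 1s: 5

Yes, parity is correct (5 ones)


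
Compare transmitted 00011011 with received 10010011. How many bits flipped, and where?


XOR: 10001000

2 error(s) at position(s): 0, 4


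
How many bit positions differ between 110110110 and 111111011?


XOR: 001001101
Count of 1s: 4

4


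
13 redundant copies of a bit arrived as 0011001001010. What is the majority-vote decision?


Ones: 5 out of 13
Threshold: 7

0 (5/13 voted 1)


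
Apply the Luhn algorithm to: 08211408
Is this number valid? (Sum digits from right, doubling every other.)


Luhn sum = 27
27 mod 10 = 7

Invalid (Luhn sum mod 10 = 7)


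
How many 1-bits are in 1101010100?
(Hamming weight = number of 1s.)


Counting 1s in 1101010100

5


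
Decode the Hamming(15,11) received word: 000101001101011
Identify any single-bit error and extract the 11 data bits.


Syndrome = 12: error at position 12

Data: 00101100011 (corrected bit 12)


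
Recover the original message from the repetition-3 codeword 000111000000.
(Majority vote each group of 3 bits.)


Groups: 000, 111, 000, 000
Majority votes: 0100

0100


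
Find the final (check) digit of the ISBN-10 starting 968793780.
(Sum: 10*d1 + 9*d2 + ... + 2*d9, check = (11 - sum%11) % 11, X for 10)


Weighted sum: 378
378 mod 11 = 4

Check digit: 7


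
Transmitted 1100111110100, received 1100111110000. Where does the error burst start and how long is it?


XOR: 0000000000100

Burst at position 10, length 1


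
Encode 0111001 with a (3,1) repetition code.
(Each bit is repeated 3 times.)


Each bit -> 3 copies

000111111111000000111


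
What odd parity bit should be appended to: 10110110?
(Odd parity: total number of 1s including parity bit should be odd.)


Number of 1s in data: 5
Parity bit: 0

0


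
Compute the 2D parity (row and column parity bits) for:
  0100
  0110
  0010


Row parities: 101
Column parities: 0000

Row P: 101, Col P: 0000, Corner: 0


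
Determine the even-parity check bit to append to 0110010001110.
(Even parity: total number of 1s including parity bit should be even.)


Number of 1s in data: 6
Parity bit: 0

0


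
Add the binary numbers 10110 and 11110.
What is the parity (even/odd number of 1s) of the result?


10110 = 22
11110 = 30
Sum = 52 = 110100
1s count = 3

odd parity (3 ones in 110100)


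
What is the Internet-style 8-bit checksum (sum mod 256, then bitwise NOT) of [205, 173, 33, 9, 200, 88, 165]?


Sum = 873 mod 256 = 105
Complement = 150

150


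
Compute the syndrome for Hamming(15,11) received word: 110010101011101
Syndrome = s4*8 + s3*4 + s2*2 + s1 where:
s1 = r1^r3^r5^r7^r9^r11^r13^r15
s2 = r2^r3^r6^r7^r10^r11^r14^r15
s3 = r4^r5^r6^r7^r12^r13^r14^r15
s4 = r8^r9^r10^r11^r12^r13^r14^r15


s1=1, s2=0, s3=1, s4=1

Syndrome = 13 (error at position 13)


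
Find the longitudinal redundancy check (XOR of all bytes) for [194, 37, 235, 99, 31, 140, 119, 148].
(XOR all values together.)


XOR chain: 194 ^ 37 ^ 235 ^ 99 ^ 31 ^ 140 ^ 119 ^ 148 = 31

31


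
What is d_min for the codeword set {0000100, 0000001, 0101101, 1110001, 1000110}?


Comparing all pairs, minimum distance: 2
Can detect 1 errors, correct 0 errors

2


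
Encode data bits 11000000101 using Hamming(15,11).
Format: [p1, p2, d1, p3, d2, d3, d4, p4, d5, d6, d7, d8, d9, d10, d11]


Parity bits: p1=0, p2=0, p3=1, p4=0

001110000000101


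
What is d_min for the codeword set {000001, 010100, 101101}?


Comparing all pairs, minimum distance: 3
Can detect 2 errors, correct 1 errors

3


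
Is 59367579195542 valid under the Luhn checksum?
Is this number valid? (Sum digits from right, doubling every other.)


Luhn sum = 73
73 mod 10 = 3

Invalid (Luhn sum mod 10 = 3)


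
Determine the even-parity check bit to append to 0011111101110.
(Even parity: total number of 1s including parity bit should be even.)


Number of 1s in data: 9
Parity bit: 1

1


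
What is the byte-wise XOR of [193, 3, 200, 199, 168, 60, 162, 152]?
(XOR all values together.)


XOR chain: 193 ^ 3 ^ 200 ^ 199 ^ 168 ^ 60 ^ 162 ^ 152 = 99

99


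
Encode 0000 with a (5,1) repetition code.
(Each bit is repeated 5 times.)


Each bit -> 5 copies

00000000000000000000


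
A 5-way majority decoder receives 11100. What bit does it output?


Ones: 3 out of 5
Threshold: 3

1 (3/5 voted 1)


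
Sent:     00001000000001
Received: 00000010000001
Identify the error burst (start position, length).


XOR: 00001010000000

Burst at position 4, length 3


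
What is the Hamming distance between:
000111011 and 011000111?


XOR: 011111100
Count of 1s: 6

6


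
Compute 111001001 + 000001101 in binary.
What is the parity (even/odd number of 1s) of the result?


111001001 = 457
000001101 = 13
Sum = 470 = 111010110
1s count = 6

even parity (6 ones in 111010110)


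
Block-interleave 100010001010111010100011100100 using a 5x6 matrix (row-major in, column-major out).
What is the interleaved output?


Matrix:
  100010
  001010
  111010
  100011
  100100
Read columns: 101110010001100000011111000010

101110010001100000011111000010


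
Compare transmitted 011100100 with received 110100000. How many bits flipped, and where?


XOR: 101000100

3 error(s) at position(s): 0, 2, 6


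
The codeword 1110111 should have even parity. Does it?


Number of 1s: 6

Yes, parity is correct (6 ones)


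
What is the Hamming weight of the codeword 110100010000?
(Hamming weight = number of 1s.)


Counting 1s in 110100010000

4


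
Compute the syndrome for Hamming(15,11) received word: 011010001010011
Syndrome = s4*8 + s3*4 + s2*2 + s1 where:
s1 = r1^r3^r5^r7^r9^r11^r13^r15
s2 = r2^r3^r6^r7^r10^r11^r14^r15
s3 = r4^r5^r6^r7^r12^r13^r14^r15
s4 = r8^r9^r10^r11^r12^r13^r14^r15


s1=1, s2=1, s3=1, s4=0

Syndrome = 7 (error at position 7)


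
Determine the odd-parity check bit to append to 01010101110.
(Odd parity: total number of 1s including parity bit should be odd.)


Number of 1s in data: 6
Parity bit: 1

1


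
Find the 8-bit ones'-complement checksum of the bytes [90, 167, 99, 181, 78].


Sum = 615 mod 256 = 103
Complement = 152

152


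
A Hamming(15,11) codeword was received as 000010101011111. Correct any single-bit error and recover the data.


Syndrome = 0: no error detected

Data: 01011011111 (no errors)


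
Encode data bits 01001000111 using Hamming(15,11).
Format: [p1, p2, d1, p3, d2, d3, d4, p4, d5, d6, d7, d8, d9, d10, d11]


Parity bits: p1=0, p2=0, p3=0, p4=0

000010001000111


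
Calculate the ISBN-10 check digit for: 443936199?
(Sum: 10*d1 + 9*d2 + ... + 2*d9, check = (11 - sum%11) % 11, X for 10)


Weighted sum: 260
260 mod 11 = 7

Check digit: 4


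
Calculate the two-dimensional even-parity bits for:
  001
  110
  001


Row parities: 101
Column parities: 110

Row P: 101, Col P: 110, Corner: 0


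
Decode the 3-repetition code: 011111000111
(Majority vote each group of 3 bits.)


Groups: 011, 111, 000, 111
Majority votes: 1101

1101


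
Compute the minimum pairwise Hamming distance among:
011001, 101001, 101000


Comparing all pairs, minimum distance: 1
Can detect 0 errors, correct 0 errors

1


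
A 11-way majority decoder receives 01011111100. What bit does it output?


Ones: 7 out of 11
Threshold: 6

1 (7/11 voted 1)


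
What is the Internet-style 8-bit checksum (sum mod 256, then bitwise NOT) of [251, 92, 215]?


Sum = 558 mod 256 = 46
Complement = 209

209


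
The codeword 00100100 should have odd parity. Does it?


Number of 1s: 2

No, parity error (2 ones)


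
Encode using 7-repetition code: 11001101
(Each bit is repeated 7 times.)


Each bit -> 7 copies

11111111111111000000000000001111111111111100000001111111


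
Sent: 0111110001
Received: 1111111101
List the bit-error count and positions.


XOR: 1000001100

3 error(s) at position(s): 0, 6, 7


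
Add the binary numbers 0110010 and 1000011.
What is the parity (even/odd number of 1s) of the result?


0110010 = 50
1000011 = 67
Sum = 117 = 1110101
1s count = 5

odd parity (5 ones in 1110101)


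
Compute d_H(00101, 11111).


XOR: 11010
Count of 1s: 3

3


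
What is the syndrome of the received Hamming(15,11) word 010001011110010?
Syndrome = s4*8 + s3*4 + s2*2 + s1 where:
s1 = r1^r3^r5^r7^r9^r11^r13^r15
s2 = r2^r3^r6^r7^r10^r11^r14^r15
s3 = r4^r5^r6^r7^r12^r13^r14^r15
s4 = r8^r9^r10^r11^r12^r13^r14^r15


s1=0, s2=1, s3=0, s4=1

Syndrome = 10 (error at position 10)


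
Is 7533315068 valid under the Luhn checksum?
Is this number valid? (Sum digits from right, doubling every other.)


Luhn sum = 38
38 mod 10 = 8

Invalid (Luhn sum mod 10 = 8)


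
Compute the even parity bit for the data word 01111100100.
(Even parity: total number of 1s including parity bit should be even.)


Number of 1s in data: 6
Parity bit: 0

0


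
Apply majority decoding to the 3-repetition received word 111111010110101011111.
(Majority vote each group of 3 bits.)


Groups: 111, 111, 010, 110, 101, 011, 111
Majority votes: 1101111

1101111


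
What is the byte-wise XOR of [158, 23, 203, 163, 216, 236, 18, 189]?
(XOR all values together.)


XOR chain: 158 ^ 23 ^ 203 ^ 163 ^ 216 ^ 236 ^ 18 ^ 189 = 122

122


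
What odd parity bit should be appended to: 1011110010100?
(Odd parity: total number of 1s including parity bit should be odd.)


Number of 1s in data: 7
Parity bit: 0

0


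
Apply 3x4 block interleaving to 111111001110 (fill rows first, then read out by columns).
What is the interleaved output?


Matrix:
  1111
  1100
  1110
Read columns: 111111101100

111111101100


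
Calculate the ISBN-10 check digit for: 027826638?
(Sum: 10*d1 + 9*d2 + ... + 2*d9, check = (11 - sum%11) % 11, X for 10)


Weighted sum: 221
221 mod 11 = 1

Check digit: X


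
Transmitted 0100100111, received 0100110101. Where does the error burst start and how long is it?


XOR: 0000010010

Burst at position 5, length 4


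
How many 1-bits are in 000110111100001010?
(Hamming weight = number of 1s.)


Counting 1s in 000110111100001010

8


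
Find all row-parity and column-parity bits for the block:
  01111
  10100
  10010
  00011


Row parities: 0000
Column parities: 01010

Row P: 0000, Col P: 01010, Corner: 0


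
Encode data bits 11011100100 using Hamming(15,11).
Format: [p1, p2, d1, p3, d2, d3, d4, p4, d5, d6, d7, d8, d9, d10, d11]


Parity bits: p1=1, p2=1, p3=1, p4=1

111110111100100


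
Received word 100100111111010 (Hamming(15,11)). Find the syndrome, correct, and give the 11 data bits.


Syndrome = 0: no error detected

Data: 00011111010 (no errors)


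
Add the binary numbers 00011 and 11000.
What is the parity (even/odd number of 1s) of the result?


00011 = 3
11000 = 24
Sum = 27 = 11011
1s count = 4

even parity (4 ones in 11011)


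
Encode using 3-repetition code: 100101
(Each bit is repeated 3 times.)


Each bit -> 3 copies

111000000111000111


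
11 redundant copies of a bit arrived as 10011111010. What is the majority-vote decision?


Ones: 7 out of 11
Threshold: 6

1 (7/11 voted 1)


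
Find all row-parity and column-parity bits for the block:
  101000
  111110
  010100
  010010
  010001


Row parities: 01000
Column parities: 000001

Row P: 01000, Col P: 000001, Corner: 1


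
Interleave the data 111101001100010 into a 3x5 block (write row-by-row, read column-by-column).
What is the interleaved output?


Matrix:
  11110
  10011
  00010
Read columns: 110100100111010

110100100111010


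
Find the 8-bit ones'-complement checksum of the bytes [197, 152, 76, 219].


Sum = 644 mod 256 = 132
Complement = 123

123


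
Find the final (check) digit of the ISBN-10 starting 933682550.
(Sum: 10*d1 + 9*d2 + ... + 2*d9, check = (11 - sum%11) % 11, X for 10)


Weighted sum: 276
276 mod 11 = 1

Check digit: X


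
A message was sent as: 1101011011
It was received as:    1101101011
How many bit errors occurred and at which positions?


XOR: 0000110000

2 error(s) at position(s): 4, 5


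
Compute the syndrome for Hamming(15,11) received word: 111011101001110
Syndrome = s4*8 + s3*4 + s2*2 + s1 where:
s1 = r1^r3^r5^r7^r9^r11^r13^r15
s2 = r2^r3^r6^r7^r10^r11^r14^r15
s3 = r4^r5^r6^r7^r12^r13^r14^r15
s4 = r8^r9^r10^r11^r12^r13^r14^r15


s1=0, s2=1, s3=0, s4=0

Syndrome = 2 (error at position 2)


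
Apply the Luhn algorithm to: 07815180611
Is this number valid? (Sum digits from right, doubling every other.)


Luhn sum = 39
39 mod 10 = 9

Invalid (Luhn sum mod 10 = 9)


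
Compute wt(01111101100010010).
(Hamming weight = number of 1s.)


Counting 1s in 01111101100010010

9


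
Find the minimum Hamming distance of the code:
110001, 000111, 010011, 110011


Comparing all pairs, minimum distance: 1
Can detect 0 errors, correct 0 errors

1


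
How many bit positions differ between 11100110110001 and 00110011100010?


XOR: 11010101010011
Count of 1s: 8

8


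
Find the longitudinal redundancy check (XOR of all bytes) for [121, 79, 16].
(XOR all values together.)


XOR chain: 121 ^ 79 ^ 16 = 38

38


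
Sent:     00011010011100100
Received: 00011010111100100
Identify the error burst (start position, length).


XOR: 00000000100000000

Burst at position 8, length 1


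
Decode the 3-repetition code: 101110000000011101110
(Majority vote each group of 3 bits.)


Groups: 101, 110, 000, 000, 011, 101, 110
Majority votes: 1100111

1100111


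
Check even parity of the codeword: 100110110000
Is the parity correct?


Number of 1s: 5

No, parity error (5 ones)


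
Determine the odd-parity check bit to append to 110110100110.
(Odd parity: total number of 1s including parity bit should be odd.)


Number of 1s in data: 7
Parity bit: 0

0


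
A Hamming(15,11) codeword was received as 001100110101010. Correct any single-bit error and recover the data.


Syndrome = 0: no error detected

Data: 10010101010 (no errors)


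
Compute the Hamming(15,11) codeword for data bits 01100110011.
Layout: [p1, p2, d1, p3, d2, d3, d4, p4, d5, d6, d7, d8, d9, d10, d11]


Parity bits: p1=1, p2=1, p3=0, p4=0

110011000110011


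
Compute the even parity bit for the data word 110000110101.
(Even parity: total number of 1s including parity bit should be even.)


Number of 1s in data: 6
Parity bit: 0

0


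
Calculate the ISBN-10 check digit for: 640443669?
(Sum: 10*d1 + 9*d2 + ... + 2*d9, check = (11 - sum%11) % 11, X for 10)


Weighted sum: 223
223 mod 11 = 3

Check digit: 8


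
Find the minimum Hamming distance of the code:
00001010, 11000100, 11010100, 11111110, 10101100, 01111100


Comparing all pairs, minimum distance: 1
Can detect 0 errors, correct 0 errors

1


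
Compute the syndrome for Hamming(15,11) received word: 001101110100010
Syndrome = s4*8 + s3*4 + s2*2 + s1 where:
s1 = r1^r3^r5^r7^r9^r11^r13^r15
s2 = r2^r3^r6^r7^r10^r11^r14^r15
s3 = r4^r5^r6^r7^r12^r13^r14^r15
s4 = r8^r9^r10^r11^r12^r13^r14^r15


s1=0, s2=1, s3=0, s4=1

Syndrome = 10 (error at position 10)
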